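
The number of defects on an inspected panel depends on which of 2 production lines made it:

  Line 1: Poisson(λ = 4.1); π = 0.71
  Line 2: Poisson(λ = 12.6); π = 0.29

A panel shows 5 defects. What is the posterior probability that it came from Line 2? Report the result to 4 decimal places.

P(component k | x) = P(Z=k)·f_k(x) / marginal(x), where marginal(x) = Σ_j P(Z=j)·f_j(x).
Evaluate each component's likelihood at the observed value:
  p_1 = e^(−4.1)·4.1^5/5! = 0.160004
  p_2 = e^(−12.6)·12.6^5/5! = 0.00892403
Unnormalised posteriors:
  P(Z=1)·p_1 = 0.71 × 0.160004 = 0.113603
  P(Z=2)·p_2 = 0.29 × 0.00892403 = 0.00258797
Normaliser: 0.113603 + 0.00258797 = 0.116191
P(Line 2 | 5 defects) = 0.00258797 / 0.116191 ≈ 0.0223

0.0223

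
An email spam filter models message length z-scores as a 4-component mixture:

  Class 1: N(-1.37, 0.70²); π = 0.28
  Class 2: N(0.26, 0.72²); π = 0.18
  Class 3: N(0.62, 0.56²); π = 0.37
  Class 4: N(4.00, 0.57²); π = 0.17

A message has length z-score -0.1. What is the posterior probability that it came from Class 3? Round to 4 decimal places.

By Bayes' theorem, P(k | x) = π_k f_k(x) / Σ_j π_j f_j(x).
Normal densities:
  L_1 = (1/(0.70·√(2π)))·exp(−(-0.1−-1.37)²/(2·0.70²)) = 0.569918·exp(-1.64582) = 0.109911
  L_2 = (1/(0.72·√(2π)))·exp(−(-0.1−0.26)²/(2·0.72²)) = 0.554087·exp(-0.12500) = 0.48898
  L_3 = (1/(0.56·√(2π)))·exp(−(-0.1−0.62)²/(2·0.56²)) = 0.712397·exp(-0.82653) = 0.31172
  L_4 = (1/(0.57·√(2π)))·exp(−(-0.1−4.00)²/(2·0.57²)) = 0.699899·exp(-25.86950) = 4.07432e-12
Weight by the priors:
  π_1·L_1 = 0.28 × 0.109911 = 0.0307752
  π_2·L_2 = 0.18 × 0.48898 = 0.0880163
  π_3·L_3 = 0.37 × 0.31172 = 0.115336
  π_4·L_4 = 0.17 × 4.07432e-12 = 6.92634e-13
Sum: 0.0307752 + 0.0880163 + 0.115336 + 6.92634e-13 = 0.234128
P(Class 3 | x) = 0.115336 / 0.234128 ≈ 0.4926

0.4926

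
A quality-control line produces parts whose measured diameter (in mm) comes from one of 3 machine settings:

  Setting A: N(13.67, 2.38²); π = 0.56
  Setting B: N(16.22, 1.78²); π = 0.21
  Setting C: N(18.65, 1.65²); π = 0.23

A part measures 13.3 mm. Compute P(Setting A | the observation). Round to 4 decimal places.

P(component k | x) = P(Z=k)·f_k(x) / marginal(x), where marginal(x) = Σ_j P(Z=j)·f_j(x).
Component likelihoods at x = 13.3 mm:
  p_A = (1/(2.38·√(2π)))·exp(−(13.3−13.67)²/(2·2.38²)) = 0.167623·exp(-0.01208) = 0.165609
  p_B = (1/(1.78·√(2π)))·exp(−(13.3−16.22)²/(2·1.78²)) = 0.224125·exp(-1.34554) = 0.0583621
  p_C = (1/(1.65·√(2π)))·exp(−(13.3−18.65)²/(2·1.65²)) = 0.241783·exp(-5.25666) = 0.00126034
Multiply by the mixture weights:
  P(Z=A)·p_A = 0.56 × 0.165609 = 0.0927413
  P(Z=B)·p_B = 0.21 × 0.0583621 = 0.012256
  P(Z=C)·p_C = 0.23 × 0.00126034 = 0.000289879
Evidence: 0.0927413 + 0.012256 + 0.000289879 = 0.105287
P(Setting A | data) ≈ 0.8808

0.8808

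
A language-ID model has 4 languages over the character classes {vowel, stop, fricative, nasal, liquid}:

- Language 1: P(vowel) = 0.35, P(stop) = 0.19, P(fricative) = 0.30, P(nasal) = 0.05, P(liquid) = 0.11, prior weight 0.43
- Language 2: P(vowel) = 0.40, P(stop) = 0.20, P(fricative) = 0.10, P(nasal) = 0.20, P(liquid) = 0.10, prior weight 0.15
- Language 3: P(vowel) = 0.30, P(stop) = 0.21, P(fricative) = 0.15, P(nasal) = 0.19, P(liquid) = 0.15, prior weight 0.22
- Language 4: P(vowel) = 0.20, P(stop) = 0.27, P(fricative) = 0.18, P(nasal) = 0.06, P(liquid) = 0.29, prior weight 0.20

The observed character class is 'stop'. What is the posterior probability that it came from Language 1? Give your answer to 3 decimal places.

0.386

The responsibility of component k is P(Z=k) f_k(x) divided by Σ_j P(Z=j) f_j(x).
Categorical probabilities:
  f_1 = P(stop | comp) = 0.19
  f_2 = P(stop | comp) = 0.20
  f_3 = P(stop | comp) = 0.21
  f_4 = P(stop | comp) = 0.27
Prior × likelihood for each component:
  P(Z=1)·f_1 = 0.43 × 0.19 = 0.0817
  P(Z=2)·f_2 = 0.15 × 0.2 = 0.03
  P(Z=3)·f_3 = 0.22 × 0.21 = 0.0462
  P(Z=4)·f_4 = 0.20 × 0.27 = 0.054
Sum: 0.0817 + 0.03 + 0.0462 + 0.054 = 0.2119
Responsibility of Language 1: 0.0817 / 0.2119 ≈ 0.386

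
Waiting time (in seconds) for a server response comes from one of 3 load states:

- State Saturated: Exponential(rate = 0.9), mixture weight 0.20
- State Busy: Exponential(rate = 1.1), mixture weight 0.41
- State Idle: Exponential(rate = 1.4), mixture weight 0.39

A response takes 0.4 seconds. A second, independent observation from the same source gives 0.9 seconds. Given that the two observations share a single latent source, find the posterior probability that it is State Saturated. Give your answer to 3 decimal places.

Apply Bayes' rule: the posterior for each component is proportional to its prior times its likelihood at x.
Since both observations come from the same component, the likelihood for component k is f_k(x₁)·f_k(x₂).
  L_Saturated = [0.627909] × [0.400372] = 0.251397
  L_Busy = [0.70844] × [0.408734] = 0.289564
  L_Idle = [0.799693] × [0.397116] = 0.31757
Prior × likelihood for each component:
  w_Saturated·L_Saturated = 0.20 × 0.251397 = 0.0502794
  w_Busy·L_Busy = 0.41 × 0.289564 = 0.118721
  w_Idle·L_Idle = 0.39 × 0.31757 = 0.123852
Sum: 0.0502794 + 0.118721 + 0.123852 = 0.292853
P(State Saturated | x₁,x₂) ≈ 0.172

0.172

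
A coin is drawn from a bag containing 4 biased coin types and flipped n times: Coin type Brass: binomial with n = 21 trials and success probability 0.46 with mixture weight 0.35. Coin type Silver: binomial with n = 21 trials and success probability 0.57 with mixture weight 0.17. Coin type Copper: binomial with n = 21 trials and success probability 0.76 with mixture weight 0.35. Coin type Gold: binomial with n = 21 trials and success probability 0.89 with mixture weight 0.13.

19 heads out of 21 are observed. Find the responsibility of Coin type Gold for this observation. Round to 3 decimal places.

P(component k | x) = π_k·f_k(x) / marginal(x), where marginal(x) = Σ_j π_j·f_j(x).
Component likelihoods at x = 19 heads out of 21:
  f_Brass = C(21,19)·0.46^19·0.54^2 = 210·3.912e-07·0.2916 = 2.39555e-05
  f_Silver = C(21,19)·0.57^19·0.43^2 = 210·2.29944e-05·0.1849 = 0.00089285
  f_Copper = C(21,19)·0.76^19·0.24^2 = 210·0.00543824·0.0576 = 0.0657809
  f_Gold = C(21,19)·0.89^19·0.11^2 = 210·0.109247·0.0121 = 0.277597
Multiply by the mixture weights:
  π_Brass·f_Brass = 0.35 × 2.39555e-05 = 8.38443e-06
  π_Silver·f_Silver = 0.17 × 0.00089285 = 0.000151784
  π_Copper·f_Copper = 0.35 × 0.0657809 = 0.0230233
  π_Gold·f_Gold = 0.13 × 0.277597 = 0.0360876
Evidence: 8.38443e-06 + 0.000151784 + 0.0230233 + 0.0360876 = 0.0592711
P(Coin type Gold | the observation) = 0.0360876 / 0.0592711 ≈ 0.609

0.609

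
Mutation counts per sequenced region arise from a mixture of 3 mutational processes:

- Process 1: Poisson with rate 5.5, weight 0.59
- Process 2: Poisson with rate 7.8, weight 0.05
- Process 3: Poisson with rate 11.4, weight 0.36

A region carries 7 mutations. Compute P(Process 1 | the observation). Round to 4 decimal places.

0.7285

Posterior ∝ prior × likelihood, so P(k | x) ∝ w_k f_k(x); normalise over all components.
Evaluate each component's likelihood at the observed value:
  f_1 = e^(−5.5)·5.5^7/7! = 0.123449
  f_2 = e^(−7.8)·7.8^7/7! = 0.142802
  f_3 = e^(−11.4)·11.4^7/7! = 0.0555836
Weight by the priors:
  w_1·f_1 = 0.59 × 0.123449 = 0.0728351
  w_2·f_2 = 0.05 × 0.142802 = 0.00714011
  w_3·f_3 = 0.36 × 0.0555836 = 0.0200101
Marginal: 0.0728351 + 0.00714011 + 0.0200101 = 0.0999853
P(Process 1 | data) = 0.0728351 / 0.0999853 ≈ 0.7285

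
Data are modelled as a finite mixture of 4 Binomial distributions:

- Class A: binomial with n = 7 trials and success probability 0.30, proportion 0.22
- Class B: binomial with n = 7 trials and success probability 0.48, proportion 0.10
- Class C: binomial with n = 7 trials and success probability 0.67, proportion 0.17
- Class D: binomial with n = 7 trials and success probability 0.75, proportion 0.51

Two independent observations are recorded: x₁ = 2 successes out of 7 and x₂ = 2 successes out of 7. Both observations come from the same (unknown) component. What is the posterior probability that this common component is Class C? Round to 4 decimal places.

0.0089

The responsibility of component k is w_k f_k(x) divided by Σ_j w_j f_j(x).
Since both observations come from the same component, the likelihood for component k is f_k(x₁)·f_k(x₂).
  f_A = [C(7,2)·0.30^2·0.70^5 = 21·0.09·0.16807 = 0.317652] × [0.317652] = 0.100903
  f_B = [C(7,2)·0.48^2·0.52^5 = 21·0.2304·0.0380204 = 0.183958] × [0.183958] = 0.0338405
  f_C = [C(7,2)·0.67^2·0.33^5 = 21·0.4489·0.00391354 = 0.0368925] × [0.0368925] = 0.00136106
  f_D = [C(7,2)·0.75^2·0.25^5 = 21·0.5625·0.000976562 = 0.0115356] × [0.0115356] = 0.000133071
Weight by the priors:
  w_A·f_A = 0.22 × 0.100903 = 0.0221987
  w_B·f_B = 0.10 × 0.0338405 = 0.00338405
  w_C·f_C = 0.17 × 0.00136106 = 0.00023138
  w_D·f_D = 0.51 × 0.000133071 = 6.78663e-05
Normaliser: 0.0221987 + 0.00338405 + 0.00023138 + 6.78663e-05 = 0.025882
P(Class C | x) = 0.00023138 / 0.025882 ≈ 0.0089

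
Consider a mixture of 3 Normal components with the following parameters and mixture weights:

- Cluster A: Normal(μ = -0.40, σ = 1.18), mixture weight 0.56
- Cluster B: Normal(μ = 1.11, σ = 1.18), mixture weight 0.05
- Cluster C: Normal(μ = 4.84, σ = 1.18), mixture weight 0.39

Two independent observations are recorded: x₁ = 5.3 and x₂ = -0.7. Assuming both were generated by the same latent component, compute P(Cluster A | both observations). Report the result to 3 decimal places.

Apply Bayes' rule: the posterior for each component is proportional to its prior times its likelihood at x.
Since both observations come from the same component, the likelihood for component k is f_k(x₁)·f_k(x₂).
  f_A = [(1/(1.18·√(2π)))·exp(−(5.3−-0.40)²/(2·1.18²)) = 0.338087·exp(-11.66691) = 2.89838e-06] × [0.327335] = 9.48741e-07
  f_B = [(1/(1.18·√(2π)))·exp(−(5.3−1.11)²/(2·1.18²)) = 0.338087·exp(-6.30426) = 0.000618192] × [0.104259] = 6.44522e-05
  f_C = [(1/(1.18·√(2π)))·exp(−(5.3−4.84)²/(2·1.18²)) = 0.338087·exp(-0.07598) = 0.313349] × [5.52865e-06] = 1.7324e-06
Prior × likelihood for each component:
  π_A·f_A = 0.56 × 9.48741e-07 = 5.31295e-07
  π_B·f_B = 0.05 × 6.44522e-05 = 3.22261e-06
  π_C·f_C = 0.39 × 1.7324e-06 = 6.75635e-07
Evidence: 5.31295e-07 + 3.22261e-06 + 6.75635e-07 = 4.42954e-06
Responsibility of Cluster A: 5.31295e-07 / 4.42954e-06 ≈ 0.120

0.120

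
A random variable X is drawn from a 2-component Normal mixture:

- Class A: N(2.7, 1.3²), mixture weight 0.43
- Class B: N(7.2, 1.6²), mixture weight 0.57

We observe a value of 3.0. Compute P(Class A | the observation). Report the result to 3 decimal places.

0.966

By Bayes' theorem, P(k | x) = π_k f_k(x) / Σ_j π_j f_j(x).
Component likelihoods at x = 3.0:
  L_A = (1/(1.3·√(2π)))·exp(−(3.0−2.7)²/(2·1.3²)) = 0.306879·exp(-0.02663) = 0.298815
  L_B = (1/(1.6·√(2π)))·exp(−(3.0−7.2)²/(2·1.6²)) = 0.249339·exp(-3.44531) = 0.00795261
Multiply by the mixture weights:
  π_A·L_A = 0.43 × 0.298815 = 0.128491
  π_B·L_B = 0.57 × 0.00795261 = 0.00453299
Sum: 0.128491 + 0.00453299 = 0.133024
P(Class A | the observation) = 0.128491 / 0.133024 ≈ 0.966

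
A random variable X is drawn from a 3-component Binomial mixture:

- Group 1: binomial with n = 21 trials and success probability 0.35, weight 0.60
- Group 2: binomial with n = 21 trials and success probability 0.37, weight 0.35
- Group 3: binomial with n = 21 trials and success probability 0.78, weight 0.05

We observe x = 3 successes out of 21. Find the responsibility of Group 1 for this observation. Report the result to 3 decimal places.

The responsibility of component k is π_k f_k(x) divided by Σ_j π_j f_j(x).
Component likelihoods at x = 3 successes out of 21:
  L_1 = 0.0244622
  L_2 = 0.0164659
  L_3 = 9.19907e-10
Multiply by the mixture weights:
  π_1·L_1 = 0.60 × 0.0244622 = 0.0146773
  π_2·L_2 = 0.35 × 0.0164659 = 0.00576308
  π_3·L_3 = 0.05 × 9.19907e-10 = 4.59953e-11
Denominator: 0.0146773 + 0.00576308 + 4.59953e-11 = 0.0204404
So the posterior for Group 1 is 0.0146773 / 0.0204404 ≈ 0.718.

0.718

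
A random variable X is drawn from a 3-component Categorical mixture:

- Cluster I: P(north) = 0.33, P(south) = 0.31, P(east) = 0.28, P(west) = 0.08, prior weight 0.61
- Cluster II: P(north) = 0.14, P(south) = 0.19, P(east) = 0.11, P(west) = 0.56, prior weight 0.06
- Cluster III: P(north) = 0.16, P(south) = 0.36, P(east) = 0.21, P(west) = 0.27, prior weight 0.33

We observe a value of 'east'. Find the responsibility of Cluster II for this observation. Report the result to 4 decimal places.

The responsibility of component k is π_k f_k(x) divided by Σ_j π_j f_j(x).
Component likelihoods at x = 'east':
  p_I = P(east | comp) = 0.28
  p_II = P(east | comp) = 0.11
  p_III = P(east | comp) = 0.21
Multiply by the mixture weights:
  π_I·p_I = 0.61 × 0.28 = 0.1708
  π_II·p_II = 0.06 × 0.11 = 0.0066
  π_III·p_III = 0.33 × 0.21 = 0.0693
Sum: 0.1708 + 0.0066 + 0.0693 = 0.2467
Responsibility of Cluster II: 0.0066 / 0.2467 ≈ 0.0268

0.0268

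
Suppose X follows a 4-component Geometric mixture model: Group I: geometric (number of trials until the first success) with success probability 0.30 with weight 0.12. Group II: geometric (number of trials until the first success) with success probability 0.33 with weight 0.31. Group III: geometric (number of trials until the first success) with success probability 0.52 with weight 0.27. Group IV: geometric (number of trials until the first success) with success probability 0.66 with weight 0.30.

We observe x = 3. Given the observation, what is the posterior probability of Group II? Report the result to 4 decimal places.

P(component k | x) = w_k·f_k(x) / marginal(x), where marginal(x) = Σ_j w_j·f_j(x).
Evaluate each component's likelihood at the observed value:
  L_I = 0.30·(1−0.30)^2 = 0.30·0.49 = 0.147
  L_II = 0.33·(1−0.33)^2 = 0.33·0.4489 = 0.148137
  L_III = 0.52·(1−0.52)^2 = 0.52·0.2304 = 0.119808
  L_IV = 0.66·(1−0.66)^2 = 0.66·0.1156 = 0.076296
Weight by the priors:
  w_I·L_I = 0.12 × 0.147 = 0.01764
  w_II·L_II = 0.31 × 0.148137 = 0.0459225
  w_III·L_III = 0.27 × 0.119808 = 0.0323482
  w_IV·L_IV = 0.30 × 0.076296 = 0.0228888
Evidence: 0.01764 + 0.0459225 + 0.0323482 + 0.0228888 = 0.118799
Responsibility of Group II: 0.0459225 / 0.118799 ≈ 0.3866

0.3866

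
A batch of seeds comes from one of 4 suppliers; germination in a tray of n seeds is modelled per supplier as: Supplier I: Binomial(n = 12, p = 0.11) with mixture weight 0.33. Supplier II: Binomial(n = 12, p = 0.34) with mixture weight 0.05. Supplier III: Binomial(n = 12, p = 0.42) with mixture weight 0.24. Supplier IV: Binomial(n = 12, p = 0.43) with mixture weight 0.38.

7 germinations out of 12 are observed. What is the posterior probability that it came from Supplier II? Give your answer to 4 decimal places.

By Bayes' theorem, P(k | x) = w_k f_k(x) / Σ_j w_j f_j(x).
Component likelihoods at x = 7 germinations out of 12:
  L_I = 8.61835e-05
  L_II = 0.0520951
  L_III = 0.119842
  L_IV = 0.129532
Unnormalised posteriors:
  w_I·L_I = 0.33 × 8.61835e-05 = 2.84405e-05
  w_II·L_II = 0.05 × 0.0520951 = 0.00260476
  w_III·L_III = 0.24 × 0.119842 = 0.0287622
  w_IV·L_IV = 0.38 × 0.129532 = 0.0492223
Denominator: 2.84405e-05 + 0.00260476 + 0.0287622 + 0.0492223 = 0.0806177
Responsibility of Supplier II: 0.00260476 / 0.0806177 ≈ 0.0323

0.0323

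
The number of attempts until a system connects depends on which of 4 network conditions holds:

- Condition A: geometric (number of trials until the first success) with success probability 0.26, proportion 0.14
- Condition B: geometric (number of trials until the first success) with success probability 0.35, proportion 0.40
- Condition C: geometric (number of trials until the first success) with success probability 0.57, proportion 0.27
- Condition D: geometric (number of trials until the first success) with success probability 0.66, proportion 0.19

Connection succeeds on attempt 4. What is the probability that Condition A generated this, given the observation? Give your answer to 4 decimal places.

0.2096

By Bayes' theorem, P(k | x) = P(Z=k) f_k(x) / Σ_j P(Z=j) f_j(x).
Component likelihoods at x = 4:
  f_A = 0.26·(1−0.26)^3 = 0.26·0.405224 = 0.105358
  f_B = 0.35·(1−0.35)^3 = 0.35·0.274625 = 0.0961188
  f_C = 0.57·(1−0.57)^3 = 0.57·0.079507 = 0.045319
  f_D = 0.66·(1−0.66)^3 = 0.66·0.039304 = 0.0259406
Weight by the priors:
  P(Z=A)·f_A = 0.14 × 0.105358 = 0.0147502
  P(Z=B)·f_B = 0.40 × 0.0961188 = 0.0384475
  P(Z=C)·f_C = 0.27 × 0.045319 = 0.0122361
  P(Z=D)·f_D = 0.19 × 0.0259406 = 0.00492872
Sum: 0.0147502 + 0.0384475 + 0.0122361 + 0.00492872 = 0.0703625
So the posterior for Condition A is 0.0147502 / 0.0703625 ≈ 0.2096.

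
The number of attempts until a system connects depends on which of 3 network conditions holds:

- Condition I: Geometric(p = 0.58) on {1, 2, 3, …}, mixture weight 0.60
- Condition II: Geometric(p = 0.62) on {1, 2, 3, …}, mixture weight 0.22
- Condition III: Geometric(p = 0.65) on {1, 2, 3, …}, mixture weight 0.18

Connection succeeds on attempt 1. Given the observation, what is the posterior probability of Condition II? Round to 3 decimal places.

By Bayes' theorem, P(k | x) = w_k f_k(x) / Σ_j w_j f_j(x).
Component likelihoods at x = 1:
  L_I = 0.58
  L_II = 0.62
  L_III = 0.65
Weight by the priors:
  w_I·L_I = 0.60 × 0.58 = 0.348
  w_II·L_II = 0.22 × 0.62 = 0.1364
  w_III·L_III = 0.18 × 0.65 = 0.117
Sum: 0.348 + 0.1364 + 0.117 = 0.6014
P(Condition II | data) = 0.1364 / 0.6014 ≈ 0.227

0.227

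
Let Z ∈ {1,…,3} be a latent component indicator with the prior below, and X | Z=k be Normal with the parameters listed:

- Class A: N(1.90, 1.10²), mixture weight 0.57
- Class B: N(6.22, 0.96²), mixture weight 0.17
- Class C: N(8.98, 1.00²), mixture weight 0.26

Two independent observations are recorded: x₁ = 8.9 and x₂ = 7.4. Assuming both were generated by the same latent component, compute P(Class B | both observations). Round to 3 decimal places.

Apply Bayes' rule: the posterior for each component is proportional to its prior times its likelihood at x.
Since both observations come from the same component, the likelihood for component k is f_k(x₁)·f_k(x₂).
  f_A = [5.8338e-10] × [1.35156e-06] = 7.88475e-16
  f_B = [0.00843962] × [0.195237] = 0.00164772
  f_C = [0.397668] × [0.114505] = 0.0455349
Multiply by the mixture weights:
  P(Z=A)·f_A = 0.57 × 7.88475e-16 = 4.49431e-16
  P(Z=B)·f_B = 0.17 × 0.00164772 = 0.000280113
  P(Z=C)·f_C = 0.26 × 0.0455349 = 0.0118391
Evidence: 4.49431e-16 + 0.000280113 + 0.0118391 = 0.0121192
So the posterior for Class B is 0.000280113 / 0.0121192 ≈ 0.023.

0.023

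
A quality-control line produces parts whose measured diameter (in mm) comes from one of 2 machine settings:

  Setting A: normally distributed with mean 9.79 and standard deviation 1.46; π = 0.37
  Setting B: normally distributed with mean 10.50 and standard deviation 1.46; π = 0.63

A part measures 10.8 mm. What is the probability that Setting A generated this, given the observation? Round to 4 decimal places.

P(component k | x) = P(Z=k)·f_k(x) / marginal(x), where marginal(x) = Σ_j P(Z=j)·f_j(x).
Normal densities:
  f_A = 0.215099
  f_B = 0.26754
Weight by the priors:
  P(Z=A)·f_A = 0.37 × 0.215099 = 0.0795868
  P(Z=B)·f_B = 0.63 × 0.26754 = 0.16855
Normaliser: 0.0795868 + 0.16855 = 0.248137
So the posterior for Setting A is 0.0795868 / 0.248137 ≈ 0.3207.

0.3207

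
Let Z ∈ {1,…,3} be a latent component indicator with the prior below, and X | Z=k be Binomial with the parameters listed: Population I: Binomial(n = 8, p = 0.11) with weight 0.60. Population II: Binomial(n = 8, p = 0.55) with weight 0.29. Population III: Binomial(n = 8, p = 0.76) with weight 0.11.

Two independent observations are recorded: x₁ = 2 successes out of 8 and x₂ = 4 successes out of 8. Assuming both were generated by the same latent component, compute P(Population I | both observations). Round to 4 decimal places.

Posterior ∝ prior × likelihood, so P(k | x) ∝ w_k f_k(x); normalise over all components.
Since both observations come from the same component, the likelihood for component k is f_k(x₁)·f_k(x₂).
  p_I = [C(8,2)·0.11^2·0.89^6 = 28·0.0121·0.496981 = 0.168377] × [0.00643026] = 0.00108271
  p_II = [C(8,2)·0.55^2·0.45^6 = 28·0.3025·0.00830377 = 0.0703329] × [0.262663] = 0.0184738
  p_III = [C(8,2)·0.76^2·0.24^6 = 28·0.5776·0.000191103 = 0.00309067] × [0.0774814] = 0.000239469
Multiply by the mixture weights:
  w_I·p_I = 0.60 × 0.00108271 = 0.000649626
  w_II·p_II = 0.29 × 0.0184738 = 0.00535742
  w_III·p_III = 0.11 × 0.000239469 = 2.63416e-05
Sum: 0.000649626 + 0.00535742 + 2.63416e-05 = 0.00603338
P(Population I | x) = 0.000649626 / 0.00603338 ≈ 0.1077

0.1077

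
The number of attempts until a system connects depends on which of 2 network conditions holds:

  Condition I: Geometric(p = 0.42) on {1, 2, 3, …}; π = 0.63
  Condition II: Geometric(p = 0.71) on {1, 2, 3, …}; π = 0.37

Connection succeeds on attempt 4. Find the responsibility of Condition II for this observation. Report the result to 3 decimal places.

Posterior ∝ prior × likelihood, so P(k | x) ∝ w_k f_k(x); normalise over all components.
Component likelihoods at x = 4:
  f_I = 0.42·(1−0.42)^3 = 0.42·0.195112 = 0.081947
  f_II = 0.71·(1−0.71)^3 = 0.71·0.024389 = 0.0173162
Weight by the priors:
  w_I·f_I = 0.63 × 0.081947 = 0.0516266
  w_II·f_II = 0.37 × 0.0173162 = 0.00640699
Marginal: 0.0516266 + 0.00640699 = 0.0580336
So the posterior for Condition II is 0.00640699 / 0.0580336 ≈ 0.110.

0.110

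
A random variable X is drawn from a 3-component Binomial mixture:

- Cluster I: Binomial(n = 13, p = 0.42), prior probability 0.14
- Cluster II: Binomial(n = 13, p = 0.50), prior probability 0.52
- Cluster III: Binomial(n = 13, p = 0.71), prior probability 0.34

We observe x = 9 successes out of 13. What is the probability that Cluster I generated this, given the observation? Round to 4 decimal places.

0.0358

Posterior ∝ prior × likelihood, so P(k | x) ∝ π_k f_k(x); normalise over all components.
Component likelihoods at x = 9 successes out of 13:
  p_I = C(13,9)·0.42^9·0.58^4 = 715·0.000406671·0.113165 = 0.032905
  p_II = C(13,9)·0.50^9·0.50^4 = 715·0.00195312·0.0625 = 0.0872803
  p_III = C(13,9)·0.71^9·0.29^4 = 715·0.0458485·0.00707281 = 0.231859
Prior × likelihood for each component:
  π_I·p_I = 0.14 × 0.032905 = 0.0046067
  π_II·p_II = 0.52 × 0.0872803 = 0.0453857
  π_III·p_III = 0.34 × 0.231859 = 0.0788319
Evidence: 0.0046067 + 0.0453857 + 0.0788319 = 0.128824
Responsibility of Cluster I: 0.0046067 / 0.128824 ≈ 0.0358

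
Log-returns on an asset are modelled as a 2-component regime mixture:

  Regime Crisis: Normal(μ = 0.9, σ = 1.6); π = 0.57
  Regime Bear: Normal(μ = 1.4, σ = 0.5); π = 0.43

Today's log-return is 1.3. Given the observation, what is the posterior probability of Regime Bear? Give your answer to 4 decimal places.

Posterior ∝ prior × likelihood, so P(k | x) ∝ π_k f_k(x); normalise over all components.
Normal densities:
  p_Crisis = (1/(1.6·√(2π)))·exp(−(1.3−0.9)²/(2·1.6²)) = 0.249339·exp(-0.03125) = 0.241668
  p_Bear = (1/(0.5·√(2π)))·exp(−(1.3−1.4)²/(2·0.5²)) = 0.797885·exp(-0.02000) = 0.782085
Weight by the priors:
  π_Crisis·p_Crisis = 0.57 × 0.241668 = 0.137751
  π_Bear·p_Bear = 0.43 × 0.782085 = 0.336297
Normaliser: 0.137751 + 0.336297 = 0.474047
So the posterior for Regime Bear is 0.336297 / 0.474047 ≈ 0.7094.

0.7094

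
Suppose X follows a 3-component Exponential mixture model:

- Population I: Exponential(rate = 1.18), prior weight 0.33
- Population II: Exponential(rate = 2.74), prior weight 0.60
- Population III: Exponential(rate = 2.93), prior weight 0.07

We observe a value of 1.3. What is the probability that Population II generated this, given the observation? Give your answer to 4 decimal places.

0.3451

P(component k | x) = π_k·f_k(x) / marginal(x), where marginal(x) = Σ_j π_j·f_j(x).
Exponential densities:
  L_I = 1.18·e^(−1.18·1.3) = 1.18·e^(−1.5340) = 0.254492
  L_II = 2.74·e^(−2.74·1.3) = 2.74·e^(−3.5620) = 0.0777667
  L_III = 2.93·e^(−2.93·1.3) = 2.93·e^(−3.8090) = 0.0649591
Unnormalised posteriors:
  π_I·L_I = 0.33 × 0.254492 = 0.0839824
  π_II·L_II = 0.60 × 0.0777667 = 0.04666
  π_III·L_III = 0.07 × 0.0649591 = 0.00454714
Sum: 0.0839824 + 0.04666 + 0.00454714 = 0.13519
P(Population II | data) = 0.04666 / 0.13519 ≈ 0.3451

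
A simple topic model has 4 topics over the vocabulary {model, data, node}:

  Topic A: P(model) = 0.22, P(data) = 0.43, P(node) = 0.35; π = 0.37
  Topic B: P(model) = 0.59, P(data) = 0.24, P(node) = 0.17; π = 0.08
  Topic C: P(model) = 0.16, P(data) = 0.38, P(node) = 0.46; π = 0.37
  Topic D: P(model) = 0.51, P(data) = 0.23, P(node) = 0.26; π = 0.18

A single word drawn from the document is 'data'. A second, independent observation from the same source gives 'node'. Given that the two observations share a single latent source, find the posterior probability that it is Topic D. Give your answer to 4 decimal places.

Posterior ∝ prior × likelihood, so P(k | x) ∝ π_k f_k(x); normalise over all components.
Since both observations come from the same component, the likelihood for component k is f_k(x₁)·f_k(x₂).
  L_A = [P(data | comp) = 0.43] × [0.35] = 0.1505
  L_B = [P(data | comp) = 0.24] × [0.17] = 0.0408
  L_C = [P(data | comp) = 0.38] × [0.46] = 0.1748
  L_D = [P(data | comp) = 0.23] × [0.26] = 0.0598
Prior × likelihood for each component:
  π_A·L_A = 0.37 × 0.1505 = 0.055685
  π_B·L_B = 0.08 × 0.0408 = 0.003264
  π_C·L_C = 0.37 × 0.1748 = 0.064676
  π_D·L_D = 0.18 × 0.0598 = 0.010764
Denominator: 0.055685 + 0.003264 + 0.064676 + 0.010764 = 0.134389
P(Topic D | data) ≈ 0.0801

0.0801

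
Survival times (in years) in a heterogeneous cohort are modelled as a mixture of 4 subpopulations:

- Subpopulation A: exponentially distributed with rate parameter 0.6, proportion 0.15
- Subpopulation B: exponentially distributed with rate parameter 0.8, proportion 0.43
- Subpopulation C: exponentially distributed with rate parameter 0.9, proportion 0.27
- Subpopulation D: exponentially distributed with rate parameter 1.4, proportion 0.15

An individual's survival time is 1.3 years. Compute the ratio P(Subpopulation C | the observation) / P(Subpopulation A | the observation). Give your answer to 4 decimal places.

1.8281

Since P(k|x) ∝ P(Z=k) f_k(x), the posterior odds are P(Z=i) f_i(x) / (P(Z=j) f_j(x)).
Exponential densities:
  f_A = 0.275044
  f_B = 0.282764
  f_C = 0.27933
  f_D = 0.226836
0.0754192 / 0.0412565 ≈ 1.8281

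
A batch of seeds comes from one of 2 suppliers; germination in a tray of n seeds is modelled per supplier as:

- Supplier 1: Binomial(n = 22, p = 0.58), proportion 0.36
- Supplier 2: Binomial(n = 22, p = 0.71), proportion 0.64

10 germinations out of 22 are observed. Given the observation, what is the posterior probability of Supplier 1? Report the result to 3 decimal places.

0.864

Posterior ∝ prior × likelihood, so P(k | x) ∝ π_k f_k(x); normalise over all components.
Component likelihoods at x = 10 germinations out of 22:
  f_1 = C(22,10)·0.58^10·0.42^12 = 646646·0.00430804·3.01295e-05 = 0.083934
  f_2 = C(22,10)·0.71^10·0.29^12 = 646646·0.0325524·3.53815e-07 = 0.00744777
Weight by the priors:
  π_1·f_1 = 0.36 × 0.083934 = 0.0302162
  π_2·f_2 = 0.64 × 0.00744777 = 0.00476657
Denominator: 0.0302162 + 0.00476657 = 0.0349828
Responsibility of Supplier 1: 0.0302162 / 0.0349828 ≈ 0.864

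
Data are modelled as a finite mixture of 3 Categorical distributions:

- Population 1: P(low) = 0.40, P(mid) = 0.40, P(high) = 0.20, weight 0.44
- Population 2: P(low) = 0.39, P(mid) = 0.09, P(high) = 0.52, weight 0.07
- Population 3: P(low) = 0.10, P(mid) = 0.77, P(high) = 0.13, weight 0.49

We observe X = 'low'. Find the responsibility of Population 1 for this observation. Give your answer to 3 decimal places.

The responsibility of component k is π_k f_k(x) divided by Σ_j π_j f_j(x).
Categorical probabilities:
  L_1 = 0.4
  L_2 = 0.39
  L_3 = 0.1
Unnormalised posteriors:
  π_1·L_1 = 0.44 × 0.4 = 0.176
  π_2·L_2 = 0.07 × 0.39 = 0.0273
  π_3·L_3 = 0.49 × 0.1 = 0.049
Evidence: 0.176 + 0.0273 + 0.049 = 0.2523
So the posterior for Population 1 is 0.176 / 0.2523 ≈ 0.698.

0.698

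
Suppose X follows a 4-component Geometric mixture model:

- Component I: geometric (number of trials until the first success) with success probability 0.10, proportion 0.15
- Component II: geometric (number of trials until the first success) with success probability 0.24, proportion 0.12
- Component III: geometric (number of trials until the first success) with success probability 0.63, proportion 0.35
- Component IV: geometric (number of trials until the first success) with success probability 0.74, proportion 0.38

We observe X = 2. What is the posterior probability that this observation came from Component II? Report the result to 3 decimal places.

0.115

Apply Bayes' rule: the posterior for each component is proportional to its prior times its likelihood at x.
Evaluate each component's likelihood at the observed value:
  p_I = 0.09
  p_II = 0.1824
  p_III = 0.2331
  p_IV = 0.1924
Weight by the priors:
  w_I·p_I = 0.15 × 0.09 = 0.0135
  w_II·p_II = 0.12 × 0.1824 = 0.021888
  w_III·p_III = 0.35 × 0.2331 = 0.081585
  w_IV·p_IV = 0.38 × 0.1924 = 0.073112
Denominator: 0.0135 + 0.021888 + 0.081585 + 0.073112 = 0.190085
Responsibility of Component II: 0.021888 / 0.190085 ≈ 0.115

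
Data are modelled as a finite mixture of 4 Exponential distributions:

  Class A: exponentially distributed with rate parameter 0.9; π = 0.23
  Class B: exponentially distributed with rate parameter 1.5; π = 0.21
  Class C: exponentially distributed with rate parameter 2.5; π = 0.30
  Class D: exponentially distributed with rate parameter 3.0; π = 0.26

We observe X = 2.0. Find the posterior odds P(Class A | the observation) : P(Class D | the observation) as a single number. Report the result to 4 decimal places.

The posterior odds equal the prior odds times the likelihood ratio: (w_i/w_j)·(f_i(x)/f_j(x)).
Component likelihoods at x = 2.0:
  f_A = 0.9·e^(−0.9·2.0) = 0.9·e^(−1.8000) = 0.148769
  f_B = 1.5·e^(−1.5·2.0) = 1.5·e^(−3.0000) = 0.0746806
  f_C = 2.5·e^(−2.5·2.0) = 2.5·e^(−5.0000) = 0.0168449
  f_D = 3.0·e^(−3.0·2.0) = 3.0·e^(−6.0000) = 0.00743626
Posterior odds = (w_A·f_A) / (w_D·f_D) = (0.23·0.148769) / (0.26·0.00743626) = 0.0342169 / 0.00193343 ≈ 17.6975

17.6975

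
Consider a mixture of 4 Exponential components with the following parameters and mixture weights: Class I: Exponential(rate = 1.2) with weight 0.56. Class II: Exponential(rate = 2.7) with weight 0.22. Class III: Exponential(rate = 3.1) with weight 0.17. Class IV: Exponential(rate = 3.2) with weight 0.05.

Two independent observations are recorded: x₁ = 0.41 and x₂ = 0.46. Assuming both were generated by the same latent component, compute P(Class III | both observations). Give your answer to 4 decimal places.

P(component k | x) = w_k·f_k(x) / marginal(x), where marginal(x) = Σ_j w_j·f_j(x).
Since both observations come from the same component, the likelihood for component k is f_k(x₁)·f_k(x₂).
  p_I = [1.2·e^(−1.2·0.41) = 1.2·e^(−0.4920) = 0.733683] × [0.690956] = 0.506943
  p_II = [2.7·e^(−2.7·0.41) = 2.7·e^(−1.1070) = 0.892483] × [0.779776] = 0.695937
  p_III = [3.1·e^(−3.1·0.41) = 3.1·e^(−1.2710) = 0.869708] × [0.744831] = 0.647785
  p_IV = [3.2·e^(−3.2·0.41) = 3.2·e^(−1.3120) = 0.861699] × [0.734292] = 0.632738
Prior × likelihood for each component:
  w_I·p_I = 0.56 × 0.506943 = 0.283888
  w_II·p_II = 0.22 × 0.695937 = 0.153106
  w_III·p_III = 0.17 × 0.647785 = 0.110124
  w_IV·p_IV = 0.05 × 0.632738 = 0.0316369
Sum: 0.283888 + 0.153106 + 0.110124 + 0.0316369 = 0.578755
So the posterior for Class III is 0.110124 / 0.578755 ≈ 0.1903.

0.1903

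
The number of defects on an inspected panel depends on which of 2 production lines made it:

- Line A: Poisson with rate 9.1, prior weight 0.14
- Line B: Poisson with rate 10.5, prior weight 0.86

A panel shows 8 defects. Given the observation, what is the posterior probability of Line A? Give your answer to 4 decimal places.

0.1736

The responsibility of component k is π_k f_k(x) divided by Σ_j π_j f_j(x).
Evaluate each component's likelihood at the observed value:
  p_A = e^(−9.1)·9.1^8/8! = 0.130236
  p_B = e^(−10.5)·10.5^8/8! = 0.100902
Prior × likelihood for each component:
  π_A·p_A = 0.14 × 0.130236 = 0.018233
  π_B·p_B = 0.86 × 0.100902 = 0.0867761
Evidence: 0.018233 + 0.0867761 = 0.105009
P(Line A | data) ≈ 0.1736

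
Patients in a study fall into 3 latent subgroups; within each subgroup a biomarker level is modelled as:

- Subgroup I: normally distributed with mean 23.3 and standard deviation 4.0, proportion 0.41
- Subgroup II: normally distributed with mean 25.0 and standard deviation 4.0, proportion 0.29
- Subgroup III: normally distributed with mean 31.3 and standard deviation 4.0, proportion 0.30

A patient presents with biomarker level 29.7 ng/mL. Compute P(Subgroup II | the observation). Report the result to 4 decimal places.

0.2711

P(component k | x) = w_k·f_k(x) / marginal(x), where marginal(x) = Σ_j w_j·f_j(x).
Component likelihoods at x = 29.7 ng/mL:
  f_I = 0.0277302
  f_II = 0.0500093
  f_III = 0.0920675
Weight by the priors:
  w_I·f_I = 0.41 × 0.0277302 = 0.0113694
  w_II·f_II = 0.29 × 0.0500093 = 0.0145027
  w_III·f_III = 0.30 × 0.0920675 = 0.0276203
Marginal: 0.0113694 + 0.0145027 + 0.0276203 = 0.0534924
So the posterior for Subgroup II is 0.0145027 / 0.0534924 ≈ 0.2711.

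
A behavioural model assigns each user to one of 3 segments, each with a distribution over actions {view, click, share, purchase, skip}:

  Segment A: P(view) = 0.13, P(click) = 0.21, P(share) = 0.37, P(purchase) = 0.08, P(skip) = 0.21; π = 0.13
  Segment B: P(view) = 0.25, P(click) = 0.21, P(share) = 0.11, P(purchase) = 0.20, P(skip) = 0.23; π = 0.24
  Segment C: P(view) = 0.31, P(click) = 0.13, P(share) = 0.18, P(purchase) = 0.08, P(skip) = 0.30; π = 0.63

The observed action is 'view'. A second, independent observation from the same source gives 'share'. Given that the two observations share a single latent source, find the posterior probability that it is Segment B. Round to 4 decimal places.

P(component k | x) = P(Z=k)·f_k(x) / marginal(x), where marginal(x) = Σ_j P(Z=j)·f_j(x).
Since both observations come from the same component, the likelihood for component k is f_k(x₁)·f_k(x₂).
  p_A = [0.13] × [0.37] = 0.0481
  p_B = [0.25] × [0.11] = 0.0275
  p_C = [0.31] × [0.18] = 0.0558
Prior × likelihood for each component:
  P(Z=A)·p_A = 0.13 × 0.0481 = 0.006253
  P(Z=B)·p_B = 0.24 × 0.0275 = 0.0066
  P(Z=C)·p_C = 0.63 × 0.0558 = 0.035154
Denominator: 0.006253 + 0.0066 + 0.035154 = 0.048007
Responsibility of Segment B: 0.0066 / 0.048007 ≈ 0.1375

0.1375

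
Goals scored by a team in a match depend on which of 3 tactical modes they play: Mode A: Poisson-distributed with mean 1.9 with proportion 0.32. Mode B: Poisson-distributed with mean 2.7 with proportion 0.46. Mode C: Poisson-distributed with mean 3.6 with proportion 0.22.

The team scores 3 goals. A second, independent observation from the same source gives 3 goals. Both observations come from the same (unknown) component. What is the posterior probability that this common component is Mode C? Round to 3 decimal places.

P(component k | x) = π_k·f_k(x) / marginal(x), where marginal(x) = Σ_j π_j·f_j(x).
Since both observations come from the same component, the likelihood for component k is f_k(x₁)·f_k(x₂).
  p_A = [0.170982] × [0.170982] = 0.0292348
  p_B = [0.220468] × [0.220468] = 0.048606
  p_C = [0.212469] × [0.212469] = 0.0451432
Multiply by the mixture weights:
  π_A·p_A = 0.32 × 0.0292348 = 0.00935513
  π_B·p_B = 0.46 × 0.048606 = 0.0223588
  π_C·p_C = 0.22 × 0.0451432 = 0.0099315
Evidence: 0.00935513 + 0.0223588 + 0.0099315 = 0.0416454
So the posterior for Mode C is 0.0099315 / 0.0416454 ≈ 0.238.

0.238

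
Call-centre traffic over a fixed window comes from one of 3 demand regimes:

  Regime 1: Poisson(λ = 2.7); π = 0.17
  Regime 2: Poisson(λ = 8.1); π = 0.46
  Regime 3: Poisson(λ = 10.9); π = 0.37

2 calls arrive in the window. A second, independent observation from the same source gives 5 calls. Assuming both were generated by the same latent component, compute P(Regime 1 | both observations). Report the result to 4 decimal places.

0.8900

P(component k | x) = π_k·f_k(x) / marginal(x), where marginal(x) = Σ_j π_j·f_j(x).
Since both observations come from the same component, the likelihood for component k is f_k(x₁)·f_k(x₂).
  p_1 = [e^(−2.7)·2.7^2/2! = 0.244964] × [0.0803605] = 0.0196854
  p_2 = [e^(−8.1)·8.1^2/2! = 0.0099576] × [0.088198] = 0.00087824
  p_3 = [e^(−10.9)·10.9^2/2! = 0.00109651] × [0.0236669] = 2.5951e-05
Unnormalised posteriors:
  π_1·p_1 = 0.17 × 0.0196854 = 0.00334652
  π_2·p_2 = 0.46 × 0.00087824 = 0.00040399
  π_3·p_3 = 0.37 × 2.5951e-05 = 9.60188e-06
Normaliser: 0.00334652 + 0.00040399 + 9.60188e-06 = 0.00376012
P(Regime 1 | data) ≈ 0.8900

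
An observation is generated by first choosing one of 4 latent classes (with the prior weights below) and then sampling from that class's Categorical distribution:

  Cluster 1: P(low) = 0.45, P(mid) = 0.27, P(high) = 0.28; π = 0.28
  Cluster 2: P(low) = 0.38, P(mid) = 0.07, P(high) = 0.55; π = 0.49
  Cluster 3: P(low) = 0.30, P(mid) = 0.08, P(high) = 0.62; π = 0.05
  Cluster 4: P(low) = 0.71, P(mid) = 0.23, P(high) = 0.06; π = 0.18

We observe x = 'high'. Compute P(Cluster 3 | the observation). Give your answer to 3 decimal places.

0.080

Posterior ∝ prior × likelihood, so P(k | x) ∝ w_k f_k(x); normalise over all components.
Categorical probabilities:
  f_1 = P(high | comp) = 0.28
  f_2 = P(high | comp) = 0.55
  f_3 = P(high | comp) = 0.62
  f_4 = P(high | comp) = 0.06
Unnormalised posteriors:
  w_1·f_1 = 0.28 × 0.28 = 0.0784
  w_2·f_2 = 0.49 × 0.55 = 0.2695
  w_3·f_3 = 0.05 × 0.62 = 0.031
  w_4·f_4 = 0.18 × 0.06 = 0.0108
Normaliser: 0.0784 + 0.2695 + 0.031 + 0.0108 = 0.3897
P(Cluster 3 | 'high') ≈ 0.080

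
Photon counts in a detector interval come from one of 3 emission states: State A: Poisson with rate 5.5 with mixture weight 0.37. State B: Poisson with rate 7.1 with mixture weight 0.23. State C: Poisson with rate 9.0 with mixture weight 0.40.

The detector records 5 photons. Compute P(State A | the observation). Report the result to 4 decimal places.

0.5456

Apply Bayes' rule: the posterior for each component is proportional to its prior times its likelihood at x.
Evaluate each component's likelihood at the observed value:
  p_A = e^(−5.5)·5.5^5/5! = 0.171401
  p_B = e^(−7.1)·7.1^5/5! = 0.124057
  p_C = e^(−9.0)·9.0^5/5! = 0.0607269
Unnormalised posteriors:
  w_A·p_A = 0.37 × 0.171401 = 0.0634183
  w_B·p_B = 0.23 × 0.124057 = 0.028533
  w_C·p_C = 0.40 × 0.0607269 = 0.0242908
Normaliser: 0.0634183 + 0.028533 + 0.0242908 = 0.116242
P(State A | the observation) = 0.0634183 / 0.116242 ≈ 0.5456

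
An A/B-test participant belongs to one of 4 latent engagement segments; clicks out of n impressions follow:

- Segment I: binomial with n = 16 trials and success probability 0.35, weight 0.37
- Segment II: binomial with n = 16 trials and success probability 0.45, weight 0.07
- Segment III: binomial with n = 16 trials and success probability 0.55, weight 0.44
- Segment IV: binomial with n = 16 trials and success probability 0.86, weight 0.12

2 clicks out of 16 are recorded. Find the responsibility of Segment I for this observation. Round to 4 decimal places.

0.9549

P(component k | x) = P(Z=k)·f_k(x) / marginal(x), where marginal(x) = Σ_j P(Z=j)·f_j(x).
Component likelihoods at x = 2 clicks out of 16:
  L_I = 0.0353268
  L_II = 0.00563228
  L_III = 0.000506853
  L_IV = 9.86213e-11
Multiply by the mixture weights:
  P(Z=I)·L_I = 0.37 × 0.0353268 = 0.0130709
  P(Z=II)·L_II = 0.07 × 0.00563228 = 0.000394259
  P(Z=III)·L_III = 0.44 × 0.000506853 = 0.000223015
  P(Z=IV)·L_IV = 0.12 × 9.86213e-11 = 1.18346e-11
Sum: 0.0130709 + 0.000394259 + 0.000223015 + 1.18346e-11 = 0.0136882
P(Segment I | x) = 0.0130709 / 0.0136882 ≈ 0.9549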